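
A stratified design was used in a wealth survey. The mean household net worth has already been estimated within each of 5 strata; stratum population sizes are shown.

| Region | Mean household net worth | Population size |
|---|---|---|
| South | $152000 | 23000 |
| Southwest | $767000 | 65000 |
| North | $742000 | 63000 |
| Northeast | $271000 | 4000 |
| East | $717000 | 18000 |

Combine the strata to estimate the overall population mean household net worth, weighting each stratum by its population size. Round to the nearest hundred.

Σ Nₕ·x̄ₕ = 152000×23000 + 767000×65000 + 742000×63000 + 271000×4000 + 717000×18000
  = 3496000000 + 49855000000 + 46746000000 + 1084000000 + 12906000000 = 114087000000
Σ Nₕ = 23000 + 65000 + 63000 + 4000 + 18000 = 173000
Overall mean = 114087000000 / 173000 = 659462.43

659500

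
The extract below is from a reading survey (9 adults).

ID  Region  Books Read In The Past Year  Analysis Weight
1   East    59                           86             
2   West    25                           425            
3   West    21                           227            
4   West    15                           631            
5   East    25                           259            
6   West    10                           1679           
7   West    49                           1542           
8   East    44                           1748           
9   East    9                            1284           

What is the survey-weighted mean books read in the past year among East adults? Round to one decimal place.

29.6

East rows: 1, 5, 8, 9
Weighted sum = 59×86 + 25×259 + 44×1748 + 9×1284
  = 5074 + 6475 + 76912 + 11556 = 100017
Sum of weights = 3377
Weighted mean = 100017 / 3377 = 29.617116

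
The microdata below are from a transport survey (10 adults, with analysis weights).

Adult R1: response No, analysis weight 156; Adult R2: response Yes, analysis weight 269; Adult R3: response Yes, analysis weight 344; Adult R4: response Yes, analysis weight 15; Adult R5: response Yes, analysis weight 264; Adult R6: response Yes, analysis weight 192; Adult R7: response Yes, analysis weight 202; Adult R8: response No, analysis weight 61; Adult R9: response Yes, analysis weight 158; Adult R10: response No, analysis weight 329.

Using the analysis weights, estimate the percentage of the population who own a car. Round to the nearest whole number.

Sum of weights for 'Yes' = 269 + 344 + 15 + 264 + 192 + 202 + 158 = 1444
Total weight = 156 + 269 + 344 + 15 + 264 + 192 + 202 + 61 + 158 + 329 = 1990
Weighted proportion = 1444 / 1990 = 0.72562814 → 72.562814%

73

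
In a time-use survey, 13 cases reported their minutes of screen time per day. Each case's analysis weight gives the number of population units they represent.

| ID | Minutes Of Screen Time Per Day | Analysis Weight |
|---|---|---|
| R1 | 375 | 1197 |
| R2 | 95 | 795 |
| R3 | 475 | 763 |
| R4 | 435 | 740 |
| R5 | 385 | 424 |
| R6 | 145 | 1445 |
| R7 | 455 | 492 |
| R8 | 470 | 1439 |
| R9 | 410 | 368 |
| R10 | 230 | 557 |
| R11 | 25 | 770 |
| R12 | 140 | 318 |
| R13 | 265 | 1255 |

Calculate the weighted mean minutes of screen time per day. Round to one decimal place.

Weighted sum = 3157015
Sum of weights = 10563
Weighted mean = 3157015 / 10563 = 298.87485

298.9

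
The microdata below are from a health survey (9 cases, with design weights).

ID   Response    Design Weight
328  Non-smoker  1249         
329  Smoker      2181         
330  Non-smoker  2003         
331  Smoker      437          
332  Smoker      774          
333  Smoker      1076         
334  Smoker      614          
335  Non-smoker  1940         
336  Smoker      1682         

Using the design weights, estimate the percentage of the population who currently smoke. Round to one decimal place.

56.6

Sum of weights for 'Smoker' = 2181 + 437 + 774 + 1076 + 614 + 1682 = 6764
Total weight = 11956
Weighted proportion = 6764 / 11956 = 0.56574105 → 56.574105%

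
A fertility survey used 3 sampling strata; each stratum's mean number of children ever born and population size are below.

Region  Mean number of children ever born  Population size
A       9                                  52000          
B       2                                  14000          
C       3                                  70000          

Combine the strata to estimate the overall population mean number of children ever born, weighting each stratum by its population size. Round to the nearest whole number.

5

Σ Nₕ·x̄ₕ = 9×52000 + 2×14000 + 3×70000
  = 468000 + 28000 + 210000 = 706000
Σ Nₕ = 52000 + 14000 + 70000 = 136000
Overall mean = 706000 / 136000 = 5.1911765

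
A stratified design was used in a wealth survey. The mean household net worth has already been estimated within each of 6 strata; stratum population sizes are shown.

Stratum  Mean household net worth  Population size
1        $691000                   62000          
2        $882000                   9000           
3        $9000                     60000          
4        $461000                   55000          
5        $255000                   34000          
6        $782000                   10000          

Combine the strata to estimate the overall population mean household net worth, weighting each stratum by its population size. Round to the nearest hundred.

Σ Nₕ·x̄ₕ = 691000×62000 + 882000×9000 + 9000×60000 + 461000×55000 + 255000×34000 + 782000×10000
  = 42842000000 + 7938000000 + 540000000 + 25355000000 + 8670000000 + 7820000000 = 93165000000
Σ Nₕ = 230000
Overall mean = 93165000000 / 230000 = 405065.22

405100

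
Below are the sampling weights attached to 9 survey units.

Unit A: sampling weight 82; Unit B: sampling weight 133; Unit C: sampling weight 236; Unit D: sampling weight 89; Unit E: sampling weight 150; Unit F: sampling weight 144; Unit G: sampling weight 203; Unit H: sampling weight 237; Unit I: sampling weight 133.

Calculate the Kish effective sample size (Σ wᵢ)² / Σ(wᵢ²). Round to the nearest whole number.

Σ wᵢ = 1407
Σ wᵢ² = 6724 + 17689 + 55696 + 7921 + 22500 + 20736 + 41209 + 56169 + 17689 = 246333
n_eff = 1407² / 246333 = 1979649 / 246333 = 8.036475

8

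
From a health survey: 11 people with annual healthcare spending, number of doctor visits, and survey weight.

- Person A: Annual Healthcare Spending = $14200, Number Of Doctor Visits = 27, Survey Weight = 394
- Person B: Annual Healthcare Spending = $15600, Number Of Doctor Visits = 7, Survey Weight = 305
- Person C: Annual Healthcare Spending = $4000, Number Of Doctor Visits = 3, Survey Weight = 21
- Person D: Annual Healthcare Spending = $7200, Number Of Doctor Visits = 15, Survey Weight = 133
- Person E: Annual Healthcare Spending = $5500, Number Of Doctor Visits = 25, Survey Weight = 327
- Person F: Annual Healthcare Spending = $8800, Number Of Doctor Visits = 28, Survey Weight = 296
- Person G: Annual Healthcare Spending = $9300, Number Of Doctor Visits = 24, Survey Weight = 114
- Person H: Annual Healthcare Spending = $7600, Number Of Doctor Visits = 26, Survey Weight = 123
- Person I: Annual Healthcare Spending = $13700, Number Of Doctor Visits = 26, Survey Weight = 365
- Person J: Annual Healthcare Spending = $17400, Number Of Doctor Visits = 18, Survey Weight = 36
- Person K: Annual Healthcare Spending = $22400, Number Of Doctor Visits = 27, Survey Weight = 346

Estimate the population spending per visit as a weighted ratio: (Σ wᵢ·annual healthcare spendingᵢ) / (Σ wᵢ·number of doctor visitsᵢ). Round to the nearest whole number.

550

Σ wᵢ·y = 31170000
Σ wᵢ·x = 56708
Ratio = 31170000 / 56708 = 549.6579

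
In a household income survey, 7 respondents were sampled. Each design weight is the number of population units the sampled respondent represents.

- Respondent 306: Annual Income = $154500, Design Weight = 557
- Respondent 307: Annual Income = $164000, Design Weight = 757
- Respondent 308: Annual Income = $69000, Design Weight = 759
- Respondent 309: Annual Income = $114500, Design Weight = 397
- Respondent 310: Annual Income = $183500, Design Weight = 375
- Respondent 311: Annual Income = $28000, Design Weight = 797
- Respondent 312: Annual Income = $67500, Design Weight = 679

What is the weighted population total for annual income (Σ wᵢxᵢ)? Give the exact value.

444993000

Weighted total = 154500×557 + 164000×757 + 69000×759 + 114500×397 + 183500×375 + 28000×797 + 67500×679
  = 86056500 + 124148000 + 52371000 + 45456500 + 68812500 + 22316000 + 45832500 = 444993000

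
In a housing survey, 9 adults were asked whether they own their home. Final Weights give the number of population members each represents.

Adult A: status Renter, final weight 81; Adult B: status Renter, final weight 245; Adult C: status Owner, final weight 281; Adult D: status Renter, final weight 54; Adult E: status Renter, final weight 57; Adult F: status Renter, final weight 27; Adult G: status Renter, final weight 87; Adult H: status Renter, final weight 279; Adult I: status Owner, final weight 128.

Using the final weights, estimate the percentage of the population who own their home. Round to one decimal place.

33.0

Sum of weights for 'Owner' = 281 + 128 = 409
Total weight = 1239
Weighted proportion = 409 / 1239 = 0.33010492 → 33.010492%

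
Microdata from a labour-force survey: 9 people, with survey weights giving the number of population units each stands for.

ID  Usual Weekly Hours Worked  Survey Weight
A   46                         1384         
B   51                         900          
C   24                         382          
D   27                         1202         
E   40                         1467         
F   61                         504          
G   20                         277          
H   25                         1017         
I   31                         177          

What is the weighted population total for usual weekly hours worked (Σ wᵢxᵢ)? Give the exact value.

277062

Weighted total = 46×1384 + 51×900 + 24×382 + 27×1202 + 40×1467 + 61×504 + 20×277 + 25×1017 + 31×177
  = 63664 + 45900 + 9168 + 32454 + 58680 + 30744 + 5540 + 25425 + 5487 = 277062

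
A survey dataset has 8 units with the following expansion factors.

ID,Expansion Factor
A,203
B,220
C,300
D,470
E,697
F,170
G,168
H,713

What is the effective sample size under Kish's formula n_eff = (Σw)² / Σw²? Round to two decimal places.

Σ wᵢ = 2941
Σ wᵢ² = 41209 + 48400 + 90000 + 220900 + 485809 + 28900 + 28224 + 508369 = 1451811
n_eff = 2941² / 1451811 = 8649481 / 1451811 = 5.9577183

5.96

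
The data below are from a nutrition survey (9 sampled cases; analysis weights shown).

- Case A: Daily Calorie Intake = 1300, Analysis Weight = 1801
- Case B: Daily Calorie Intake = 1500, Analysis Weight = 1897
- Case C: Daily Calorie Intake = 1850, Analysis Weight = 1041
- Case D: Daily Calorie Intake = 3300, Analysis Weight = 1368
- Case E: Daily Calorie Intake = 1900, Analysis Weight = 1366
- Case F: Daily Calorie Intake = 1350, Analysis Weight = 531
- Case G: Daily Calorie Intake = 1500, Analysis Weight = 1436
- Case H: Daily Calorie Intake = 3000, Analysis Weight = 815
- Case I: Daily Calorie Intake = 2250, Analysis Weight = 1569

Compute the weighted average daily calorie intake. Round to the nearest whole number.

1951

Weighted sum = 1300×1801 + 1500×1897 + 1850×1041 + 3300×1368 + 1900×1366 + 1350×531 + 1500×1436 + 3000×815 + 2250×1569
  = 2341300 + 2845500 + 1925850 + 4514400 + 2595400 + 716850 + 2154000 + 2445000 + 3530250 = 23068550
Sum of weights = 11824
Weighted mean = 23068550 / 11824 = 1950.9937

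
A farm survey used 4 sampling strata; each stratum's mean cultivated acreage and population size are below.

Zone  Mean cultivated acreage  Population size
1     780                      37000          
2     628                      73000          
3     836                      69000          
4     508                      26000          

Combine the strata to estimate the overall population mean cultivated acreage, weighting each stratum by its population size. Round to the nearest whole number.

Σ Nₕ·x̄ₕ = 780×37000 + 628×73000 + 836×69000 + 508×26000
  = 28860000 + 45844000 + 57684000 + 13208000 = 145596000
Σ Nₕ = 37000 + 73000 + 69000 + 26000 = 205000
Overall mean = 145596000 / 205000 = 710.22439

710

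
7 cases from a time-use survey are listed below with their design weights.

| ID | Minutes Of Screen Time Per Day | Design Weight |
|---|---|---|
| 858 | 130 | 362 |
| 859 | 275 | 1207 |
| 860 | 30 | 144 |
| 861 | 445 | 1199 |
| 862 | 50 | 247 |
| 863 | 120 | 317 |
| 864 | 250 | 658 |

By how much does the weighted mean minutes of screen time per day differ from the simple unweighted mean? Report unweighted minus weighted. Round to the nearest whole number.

Unweighted sum = 1300
Unweighted mean = 1300 / 7 = 185.71429
Weighted sum = 130×362 + 275×1207 + 30×144 + 445×1199 + 50×247 + 120×317 + 250×658
  = 47060 + 331925 + 4320 + 533555 + 12350 + 38040 + 164500 = 1131750
Sum of weights = 362 + 1207 + 144 + 1199 + 247 + 317 + 658 = 4134
Weighted mean = 1131750 / 4134 = 273.76633
Difference (unweighted minus weighted) = -88.052042

-88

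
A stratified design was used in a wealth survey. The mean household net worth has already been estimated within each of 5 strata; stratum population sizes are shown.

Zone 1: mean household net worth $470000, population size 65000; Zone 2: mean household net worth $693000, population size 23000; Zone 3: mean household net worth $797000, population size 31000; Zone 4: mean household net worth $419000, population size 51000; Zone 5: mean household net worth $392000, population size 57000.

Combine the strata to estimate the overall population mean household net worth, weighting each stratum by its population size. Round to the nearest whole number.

506207

Σ Nₕ·x̄ₕ = 470000×65000 + 693000×23000 + 797000×31000 + 419000×51000 + 392000×57000
  = 114909000000
Σ Nₕ = 227000
Overall mean = 114909000000 / 227000 = 506207.05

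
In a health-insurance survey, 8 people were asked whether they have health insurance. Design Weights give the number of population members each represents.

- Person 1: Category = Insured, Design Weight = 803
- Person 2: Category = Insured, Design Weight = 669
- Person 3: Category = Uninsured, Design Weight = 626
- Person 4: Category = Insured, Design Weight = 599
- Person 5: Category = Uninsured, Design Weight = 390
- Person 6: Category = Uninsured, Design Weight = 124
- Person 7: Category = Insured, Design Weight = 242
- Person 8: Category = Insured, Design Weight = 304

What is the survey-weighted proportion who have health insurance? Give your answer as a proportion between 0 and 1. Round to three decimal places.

Sum of weights for 'Insured' = 803 + 669 + 599 + 242 + 304 = 2617
Total weight = 3757
Weighted proportion = 2617 / 3757 = 0.69656641

0.697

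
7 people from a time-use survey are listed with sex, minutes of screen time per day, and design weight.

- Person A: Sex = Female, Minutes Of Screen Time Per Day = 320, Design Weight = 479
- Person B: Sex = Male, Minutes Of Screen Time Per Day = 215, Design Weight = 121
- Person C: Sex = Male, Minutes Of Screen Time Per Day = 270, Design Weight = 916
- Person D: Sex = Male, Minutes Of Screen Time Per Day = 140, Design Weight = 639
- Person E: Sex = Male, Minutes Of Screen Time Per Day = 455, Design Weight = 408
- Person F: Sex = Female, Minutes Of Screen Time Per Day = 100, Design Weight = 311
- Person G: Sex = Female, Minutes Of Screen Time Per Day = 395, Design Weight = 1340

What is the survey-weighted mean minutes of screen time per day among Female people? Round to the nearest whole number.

335

Female rows: A, F, G
Weighted sum = 320×479 + 100×311 + 395×1340
  = 153280 + 31100 + 529300 = 713680
Sum of weights = 479 + 311 + 1340 = 2130
Weighted mean = 713680 / 2130 = 335.06103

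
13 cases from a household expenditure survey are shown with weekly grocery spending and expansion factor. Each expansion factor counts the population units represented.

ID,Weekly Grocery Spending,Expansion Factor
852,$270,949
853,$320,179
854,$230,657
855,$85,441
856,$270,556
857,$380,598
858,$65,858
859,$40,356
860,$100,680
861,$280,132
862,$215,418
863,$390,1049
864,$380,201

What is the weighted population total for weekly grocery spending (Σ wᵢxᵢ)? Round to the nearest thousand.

Weighted total = 1629795

1630000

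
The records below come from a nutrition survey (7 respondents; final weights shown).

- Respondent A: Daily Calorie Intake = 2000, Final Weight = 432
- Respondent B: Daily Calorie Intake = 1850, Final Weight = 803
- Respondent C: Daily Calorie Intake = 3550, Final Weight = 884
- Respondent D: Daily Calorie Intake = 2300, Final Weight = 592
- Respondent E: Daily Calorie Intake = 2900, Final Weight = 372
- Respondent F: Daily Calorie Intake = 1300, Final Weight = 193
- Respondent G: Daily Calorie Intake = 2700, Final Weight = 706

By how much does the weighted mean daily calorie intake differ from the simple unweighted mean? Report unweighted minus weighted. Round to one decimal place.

-161.3

Unweighted sum = 2000 + 1850 + 3550 + 2300 + 2900 + 1300 + 2700 = 16600
Unweighted mean = 16600 / 7 = 2371.4286
Weighted sum = 2000×432 + 1850×803 + 3550×884 + 2300×592 + 2900×372 + 1300×193 + 2700×706
  = 10085250
Sum of weights = 432 + 803 + 884 + 592 + 372 + 193 + 706 = 3982
Weighted mean = 10085250 / 3982 = 2532.7097
Difference (unweighted minus weighted) = -161.28112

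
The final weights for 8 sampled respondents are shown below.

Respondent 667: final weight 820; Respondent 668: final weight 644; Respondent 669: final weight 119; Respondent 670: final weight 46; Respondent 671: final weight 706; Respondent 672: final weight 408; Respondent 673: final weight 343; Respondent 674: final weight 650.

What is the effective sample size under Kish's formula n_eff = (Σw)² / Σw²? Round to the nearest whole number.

Σ wᵢ = 820 + 644 + 119 + 46 + 706 + 408 + 343 + 650 = 3736
Σ wᵢ² = 672400 + 414736 + 14161 + 2116 + 498436 + 166464 + 117649 + 422500 = 2308462
n_eff = 3736² / 2308462 = 13957696 / 2308462 = 6.0463183

6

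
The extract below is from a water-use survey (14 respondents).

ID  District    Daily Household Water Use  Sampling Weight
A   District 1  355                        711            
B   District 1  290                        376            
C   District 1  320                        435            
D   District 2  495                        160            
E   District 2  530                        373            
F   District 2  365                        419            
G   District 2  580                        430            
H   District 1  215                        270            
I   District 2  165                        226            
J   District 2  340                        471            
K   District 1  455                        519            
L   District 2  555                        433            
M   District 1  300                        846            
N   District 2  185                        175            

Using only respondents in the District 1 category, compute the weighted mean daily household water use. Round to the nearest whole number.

District 1 rows: A, B, C, H, K, M
Weighted sum = 355×711 + 290×376 + 320×435 + 215×270 + 455×519 + 300×846
  = 1048640
Sum of weights = 711 + 376 + 435 + 270 + 519 + 846 = 3157
Weighted mean = 1048640 / 3157 = 332.16345

332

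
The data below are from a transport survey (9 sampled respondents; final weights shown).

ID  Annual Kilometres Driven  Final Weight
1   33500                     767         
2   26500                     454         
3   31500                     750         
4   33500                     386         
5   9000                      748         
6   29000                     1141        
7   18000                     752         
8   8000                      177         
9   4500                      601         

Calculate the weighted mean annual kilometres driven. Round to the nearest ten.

22810

Weighted sum = 131759000
Sum of weights = 5776
Weighted mean = 131759000 / 5776 = 22811.461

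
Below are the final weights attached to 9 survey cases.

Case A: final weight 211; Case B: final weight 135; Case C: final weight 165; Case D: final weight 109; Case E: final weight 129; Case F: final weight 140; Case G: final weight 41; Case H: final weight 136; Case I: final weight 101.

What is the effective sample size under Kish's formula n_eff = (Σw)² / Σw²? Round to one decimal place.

Σ wᵢ = 211 + 135 + 165 + 109 + 129 + 140 + 41 + 136 + 101 = 1167
Σ wᵢ² = 44521 + 18225 + 27225 + 11881 + 16641 + 19600 + 1681 + 18496 + 10201 = 168471
n_eff = 1167² / 168471 = 1361889 / 168471 = 8.0838186

8.1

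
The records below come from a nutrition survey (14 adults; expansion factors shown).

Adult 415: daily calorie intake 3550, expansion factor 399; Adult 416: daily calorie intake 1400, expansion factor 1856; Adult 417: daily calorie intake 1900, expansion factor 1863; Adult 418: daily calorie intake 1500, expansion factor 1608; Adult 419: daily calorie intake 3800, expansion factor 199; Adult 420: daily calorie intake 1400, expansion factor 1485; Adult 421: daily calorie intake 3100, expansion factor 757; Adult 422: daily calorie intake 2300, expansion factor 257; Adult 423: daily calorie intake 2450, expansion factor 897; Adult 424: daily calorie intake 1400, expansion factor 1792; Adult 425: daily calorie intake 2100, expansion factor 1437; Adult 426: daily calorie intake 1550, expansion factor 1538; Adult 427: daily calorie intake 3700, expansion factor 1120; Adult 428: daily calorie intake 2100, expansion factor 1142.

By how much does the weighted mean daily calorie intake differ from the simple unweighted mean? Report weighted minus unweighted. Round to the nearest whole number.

-323

Unweighted sum = 32250
Unweighted mean = 32250 / 14 = 2303.5714
Weighted sum = 32389800
Sum of weights = 16350
Weighted mean = 32389800 / 16350 = 1981.0275
Difference (weighted minus unweighted) = -322.54391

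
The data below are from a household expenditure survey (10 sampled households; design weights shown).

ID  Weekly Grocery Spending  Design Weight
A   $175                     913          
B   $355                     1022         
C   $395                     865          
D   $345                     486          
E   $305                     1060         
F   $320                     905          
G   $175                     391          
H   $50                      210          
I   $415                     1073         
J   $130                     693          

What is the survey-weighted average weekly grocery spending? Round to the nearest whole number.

297

Weighted sum = 2259140
Sum of weights = 913 + 1022 + 865 + 486 + 1060 + 905 + 391 + 210 + 1073 + 693 = 7618
Weighted mean = 2259140 / 7618 = 296.5529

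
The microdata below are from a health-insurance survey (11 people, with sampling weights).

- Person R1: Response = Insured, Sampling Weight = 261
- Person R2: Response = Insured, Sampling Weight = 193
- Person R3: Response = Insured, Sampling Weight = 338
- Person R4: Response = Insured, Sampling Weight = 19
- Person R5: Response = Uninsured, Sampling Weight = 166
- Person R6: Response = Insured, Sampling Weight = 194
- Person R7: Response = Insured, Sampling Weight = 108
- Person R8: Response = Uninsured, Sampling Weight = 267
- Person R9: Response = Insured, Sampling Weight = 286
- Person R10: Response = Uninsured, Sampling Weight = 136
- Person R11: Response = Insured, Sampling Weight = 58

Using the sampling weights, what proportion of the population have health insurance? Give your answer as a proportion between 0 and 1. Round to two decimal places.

Sum of weights for 'Insured' = 261 + 193 + 338 + 19 + 194 + 108 + 286 + 58 = 1457
Total weight = 261 + 193 + 338 + 19 + 166 + 194 + 108 + 267 + 286 + 136 + 58 = 2026
Weighted proportion = 1457 / 2026 = 0.71915104

0.72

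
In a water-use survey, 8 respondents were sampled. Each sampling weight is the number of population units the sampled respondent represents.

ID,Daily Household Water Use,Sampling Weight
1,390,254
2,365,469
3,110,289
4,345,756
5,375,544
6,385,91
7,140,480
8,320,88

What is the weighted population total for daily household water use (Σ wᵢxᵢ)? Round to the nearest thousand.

Weighted total = 897250

897000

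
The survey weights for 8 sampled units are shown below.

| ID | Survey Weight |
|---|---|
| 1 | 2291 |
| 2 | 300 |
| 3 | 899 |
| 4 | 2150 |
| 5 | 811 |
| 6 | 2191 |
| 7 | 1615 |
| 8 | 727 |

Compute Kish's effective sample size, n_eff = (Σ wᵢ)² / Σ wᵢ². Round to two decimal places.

Σ wᵢ = 2291 + 300 + 899 + 2150 + 811 + 2191 + 1615 + 727 = 10984
Σ wᵢ² = 5248681 + 90000 + 808201 + 4622500 + 657721 + 4800481 + 2608225 + 528529 = 19364338
n_eff = 10984² / 19364338 = 120648256 / 19364338 = 6.2304353

6.23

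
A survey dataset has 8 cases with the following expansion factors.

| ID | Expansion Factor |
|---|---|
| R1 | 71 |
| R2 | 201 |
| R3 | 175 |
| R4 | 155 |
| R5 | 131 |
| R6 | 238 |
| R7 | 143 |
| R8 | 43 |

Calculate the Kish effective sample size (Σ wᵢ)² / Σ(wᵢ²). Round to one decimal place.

6.8

Σ wᵢ = 1157
Σ wᵢ² = 5041 + 40401 + 30625 + 24025 + 17161 + 56644 + 20449 + 1849 = 196195
n_eff = 1157² / 196195 = 1338649 / 196195 = 6.8230536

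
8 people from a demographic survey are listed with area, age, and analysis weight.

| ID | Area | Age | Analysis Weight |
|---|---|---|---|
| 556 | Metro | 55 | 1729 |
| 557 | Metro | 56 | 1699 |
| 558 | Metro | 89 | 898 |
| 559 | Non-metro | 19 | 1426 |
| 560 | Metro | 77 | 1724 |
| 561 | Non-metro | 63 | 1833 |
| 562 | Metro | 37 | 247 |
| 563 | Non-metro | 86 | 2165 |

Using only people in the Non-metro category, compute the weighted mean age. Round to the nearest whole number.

61

Non-metro rows: 559, 561, 563
Weighted sum = 19×1426 + 63×1833 + 86×2165
  = 27094 + 115479 + 186190 = 328763
Sum of weights = 1426 + 1833 + 2165 = 5424
Weighted mean = 328763 / 5424 = 60.612647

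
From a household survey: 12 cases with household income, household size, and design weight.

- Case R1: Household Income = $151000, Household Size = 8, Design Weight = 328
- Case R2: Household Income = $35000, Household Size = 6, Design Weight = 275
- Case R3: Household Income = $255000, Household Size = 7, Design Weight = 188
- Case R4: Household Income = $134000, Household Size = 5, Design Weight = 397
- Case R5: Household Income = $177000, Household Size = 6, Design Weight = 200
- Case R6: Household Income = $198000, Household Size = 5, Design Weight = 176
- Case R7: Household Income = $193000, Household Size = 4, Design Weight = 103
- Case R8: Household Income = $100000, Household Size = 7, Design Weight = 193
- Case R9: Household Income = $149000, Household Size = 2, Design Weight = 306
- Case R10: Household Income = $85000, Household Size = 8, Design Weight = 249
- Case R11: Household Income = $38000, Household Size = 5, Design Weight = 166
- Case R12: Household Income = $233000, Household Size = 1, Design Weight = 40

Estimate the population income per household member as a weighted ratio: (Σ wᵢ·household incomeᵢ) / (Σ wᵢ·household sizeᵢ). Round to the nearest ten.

Σ wᵢ·y = 151000×328 + 35000×275 + 255000×188 + 134000×397 + 177000×200 + 198000×176 + 193000×103 + 100000×193 + 149000×306 + 85000×249 + 38000×166 + 233000×40
  = 49528000 + 9625000 + 47940000 + 53198000 + 35400000 + 34848000 + 19879000 + 19300000 + 45594000 + 21165000 + 6308000 + 9320000 = 352105000
Σ wᵢ·x = 8×328 + 6×275 + 7×188 + 5×397 + 6×200 + 5×176 + 4×103 + 7×193 + 2×306 + 8×249 + 5×166 + 1×40
  = 2624 + 1650 + 1316 + 1985 + 1200 + 880 + 412 + 1351 + 612 + 1992 + 830 + 40 = 14892
Ratio = 352105000 / 14892 = 23643.903

23640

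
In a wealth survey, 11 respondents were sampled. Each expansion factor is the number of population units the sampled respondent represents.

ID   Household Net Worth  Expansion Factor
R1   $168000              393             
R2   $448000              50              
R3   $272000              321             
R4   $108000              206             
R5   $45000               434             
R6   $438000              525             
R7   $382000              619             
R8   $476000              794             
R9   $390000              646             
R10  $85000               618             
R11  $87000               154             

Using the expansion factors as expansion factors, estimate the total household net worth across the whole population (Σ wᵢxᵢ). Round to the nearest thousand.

1379734000

Weighted total = 168000×393 + 448000×50 + 272000×321 + 108000×206 + 45000×434 + 438000×525 + 382000×619 + 476000×794 + 390000×646 + 85000×618 + 87000×154
  = 1379734000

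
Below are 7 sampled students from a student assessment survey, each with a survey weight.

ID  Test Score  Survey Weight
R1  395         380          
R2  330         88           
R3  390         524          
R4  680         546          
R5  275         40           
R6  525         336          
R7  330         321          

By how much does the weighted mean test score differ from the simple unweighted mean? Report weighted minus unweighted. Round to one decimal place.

51.1

Unweighted sum = 395 + 330 + 390 + 680 + 275 + 525 + 330 = 2925
Unweighted mean = 2925 / 7 = 417.85714
Weighted sum = 395×380 + 330×88 + 390×524 + 680×546 + 275×40 + 525×336 + 330×321
  = 150100 + 29040 + 204360 + 371280 + 11000 + 176400 + 105930 = 1048110
Sum of weights = 380 + 88 + 524 + 546 + 40 + 336 + 321 = 2235
Weighted mean = 1048110 / 2235 = 468.95302
Difference (weighted minus unweighted) = 51.095877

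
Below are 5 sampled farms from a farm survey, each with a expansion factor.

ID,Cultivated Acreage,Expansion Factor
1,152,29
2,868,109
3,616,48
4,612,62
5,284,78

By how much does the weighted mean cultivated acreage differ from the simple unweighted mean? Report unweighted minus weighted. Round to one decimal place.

-72.4

Unweighted sum = 152 + 868 + 616 + 612 + 284 = 2532
Unweighted mean = 2532 / 5 = 506.4
Weighted sum = 152×29 + 868×109 + 616×48 + 612×62 + 284×78
  = 188684
Sum of weights = 29 + 109 + 48 + 62 + 78 = 326
Weighted mean = 188684 / 326 = 578.78528
Difference (unweighted minus weighted) = -72.385276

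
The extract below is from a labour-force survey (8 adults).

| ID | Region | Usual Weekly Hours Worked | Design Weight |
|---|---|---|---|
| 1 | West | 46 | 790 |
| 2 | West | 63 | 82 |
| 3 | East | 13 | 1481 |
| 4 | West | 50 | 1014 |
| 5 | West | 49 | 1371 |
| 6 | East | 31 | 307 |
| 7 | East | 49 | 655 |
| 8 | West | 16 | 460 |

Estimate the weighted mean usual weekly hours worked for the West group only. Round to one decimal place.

44.9

West rows: 1, 2, 4, 5, 8
Weighted sum = 46×790 + 63×82 + 50×1014 + 49×1371 + 16×460
  = 36340 + 5166 + 50700 + 67179 + 7360 = 166745
Sum of weights = 790 + 82 + 1014 + 1371 + 460 = 3717
Weighted mean = 166745 / 3717 = 44.860102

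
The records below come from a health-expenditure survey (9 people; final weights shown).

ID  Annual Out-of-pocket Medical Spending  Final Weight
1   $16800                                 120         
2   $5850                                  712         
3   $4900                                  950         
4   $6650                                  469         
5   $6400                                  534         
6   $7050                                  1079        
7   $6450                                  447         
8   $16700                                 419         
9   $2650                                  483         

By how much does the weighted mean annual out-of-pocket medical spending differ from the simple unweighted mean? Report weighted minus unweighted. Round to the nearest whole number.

-1228

Unweighted sum = 16800 + 5850 + 4900 + 6650 + 6400 + 7050 + 6450 + 16700 + 2650 = 73450
Unweighted mean = 73450 / 9 = 8161.1111
Weighted sum = 16800×120 + 5850×712 + 4900×950 + 6650×469 + 6400×534 + 7050×1079 + 6450×447 + 16700×419 + 2650×483
  = 2016000 + 4165200 + 4655000 + 3118850 + 3417600 + 7606950 + 2883150 + 6997300 + 1279950 = 36140000
Sum of weights = 120 + 712 + 950 + 469 + 534 + 1079 + 447 + 419 + 483 = 5213
Weighted mean = 36140000 / 5213 = 6932.6683
Difference (weighted minus unweighted) = -1228.4428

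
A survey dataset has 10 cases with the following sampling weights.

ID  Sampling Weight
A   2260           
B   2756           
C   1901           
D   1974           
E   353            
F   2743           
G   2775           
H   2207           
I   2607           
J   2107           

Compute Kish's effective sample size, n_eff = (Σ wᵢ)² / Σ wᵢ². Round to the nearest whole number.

Σ wᵢ = 2260 + 2756 + 1901 + 1974 + 353 + 2743 + 2775 + 2207 + 2607 + 2107 = 21683
Σ wᵢ² = 5107600 + 7595536 + 3613801 + 3896676 + 124609 + 7524049 + 7700625 + 4870849 + 6796449 + 4439449 = 51669643
n_eff = 21683² / 51669643 = 470152489 / 51669643 = 9.0992014

9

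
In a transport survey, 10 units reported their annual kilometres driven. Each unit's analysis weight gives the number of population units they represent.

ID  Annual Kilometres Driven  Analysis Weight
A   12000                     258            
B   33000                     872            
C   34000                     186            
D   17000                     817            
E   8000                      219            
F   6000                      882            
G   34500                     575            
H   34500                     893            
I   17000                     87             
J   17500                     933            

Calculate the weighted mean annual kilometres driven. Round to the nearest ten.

22300

Weighted sum = 12000×258 + 33000×872 + 34000×186 + 17000×817 + 8000×219 + 6000×882 + 34500×575 + 34500×893 + 17000×87 + 17500×933
  = 3096000 + 28776000 + 6324000 + 13889000 + 1752000 + 5292000 + 19837500 + 30808500 + 1479000 + 16327500 = 127581500
Sum of weights = 258 + 872 + 186 + 817 + 219 + 882 + 575 + 893 + 87 + 933 = 5722
Weighted mean = 127581500 / 5722 = 22296.662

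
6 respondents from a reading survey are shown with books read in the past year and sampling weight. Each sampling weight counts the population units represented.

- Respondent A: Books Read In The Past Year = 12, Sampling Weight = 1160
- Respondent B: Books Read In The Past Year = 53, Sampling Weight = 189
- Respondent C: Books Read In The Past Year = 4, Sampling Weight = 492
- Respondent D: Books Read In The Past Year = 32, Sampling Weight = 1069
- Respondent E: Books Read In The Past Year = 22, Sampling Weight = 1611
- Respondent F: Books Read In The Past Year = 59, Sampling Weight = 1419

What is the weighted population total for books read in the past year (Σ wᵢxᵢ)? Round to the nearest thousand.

Weighted total = 12×1160 + 53×189 + 4×492 + 32×1069 + 22×1611 + 59×1419
  = 179276

179000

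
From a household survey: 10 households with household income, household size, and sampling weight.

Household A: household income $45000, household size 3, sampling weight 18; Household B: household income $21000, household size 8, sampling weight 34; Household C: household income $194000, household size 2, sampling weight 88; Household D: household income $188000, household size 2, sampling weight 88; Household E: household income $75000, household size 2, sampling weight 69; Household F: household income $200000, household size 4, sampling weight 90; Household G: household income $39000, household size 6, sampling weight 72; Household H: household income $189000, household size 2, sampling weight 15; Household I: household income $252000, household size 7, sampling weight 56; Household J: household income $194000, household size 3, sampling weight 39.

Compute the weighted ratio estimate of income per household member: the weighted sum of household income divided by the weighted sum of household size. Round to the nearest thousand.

Σ wᵢ·y = 45000×18 + 21000×34 + 194000×88 + 188000×88 + 75000×69 + 200000×90 + 39000×72 + 189000×15 + 252000×56 + 194000×39
  = 85636000
Σ wᵢ·x = 3×18 + 8×34 + 2×88 + 2×88 + 2×69 + 4×90 + 6×72 + 2×15 + 7×56 + 3×39
  = 54 + 272 + 176 + 176 + 138 + 360 + 432 + 30 + 392 + 117 = 2147
Ratio = 85636000 / 2147 = 39886.353

40000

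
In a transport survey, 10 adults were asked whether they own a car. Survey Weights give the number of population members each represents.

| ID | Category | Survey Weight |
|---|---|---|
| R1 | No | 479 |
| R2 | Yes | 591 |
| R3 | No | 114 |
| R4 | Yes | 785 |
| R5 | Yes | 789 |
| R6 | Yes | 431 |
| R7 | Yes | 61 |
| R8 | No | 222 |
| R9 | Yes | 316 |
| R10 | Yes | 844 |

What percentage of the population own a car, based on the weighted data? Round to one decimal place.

82.4

Sum of weights for 'Yes' = 591 + 785 + 789 + 431 + 61 + 316 + 844 = 3817
Total weight = 479 + 591 + 114 + 785 + 789 + 431 + 61 + 222 + 316 + 844 = 4632
Weighted proportion = 3817 / 4632 = 0.82405009 → 82.405009%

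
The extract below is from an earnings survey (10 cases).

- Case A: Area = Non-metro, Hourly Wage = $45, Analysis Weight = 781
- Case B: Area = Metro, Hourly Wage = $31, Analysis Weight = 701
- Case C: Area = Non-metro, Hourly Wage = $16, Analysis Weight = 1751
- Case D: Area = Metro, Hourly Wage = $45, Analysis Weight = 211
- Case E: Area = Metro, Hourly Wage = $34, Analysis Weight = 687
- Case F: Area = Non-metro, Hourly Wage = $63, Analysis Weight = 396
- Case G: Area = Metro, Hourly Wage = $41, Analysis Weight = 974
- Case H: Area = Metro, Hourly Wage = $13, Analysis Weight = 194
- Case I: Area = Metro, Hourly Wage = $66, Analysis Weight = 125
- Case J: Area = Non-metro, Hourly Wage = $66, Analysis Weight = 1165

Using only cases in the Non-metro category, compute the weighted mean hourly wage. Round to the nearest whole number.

40

Non-metro rows: A, C, F, J
Weighted sum = 45×781 + 16×1751 + 63×396 + 66×1165
  = 35145 + 28016 + 24948 + 76890 = 164999
Sum of weights = 781 + 1751 + 396 + 1165 = 4093
Weighted mean = 164999 / 4093 = 40.312485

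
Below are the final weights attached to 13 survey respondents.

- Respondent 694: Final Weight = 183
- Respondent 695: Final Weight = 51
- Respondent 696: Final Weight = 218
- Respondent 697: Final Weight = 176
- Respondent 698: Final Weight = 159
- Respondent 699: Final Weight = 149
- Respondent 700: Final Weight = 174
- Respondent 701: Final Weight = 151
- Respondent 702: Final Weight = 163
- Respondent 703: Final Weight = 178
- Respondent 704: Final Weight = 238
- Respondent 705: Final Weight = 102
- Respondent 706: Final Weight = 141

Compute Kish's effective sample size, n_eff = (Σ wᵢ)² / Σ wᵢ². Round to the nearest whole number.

12

Σ wᵢ = 2083
Σ wᵢ² = 360331
n_eff = 2083² / 360331 = 4338889 / 360331 = 12.041398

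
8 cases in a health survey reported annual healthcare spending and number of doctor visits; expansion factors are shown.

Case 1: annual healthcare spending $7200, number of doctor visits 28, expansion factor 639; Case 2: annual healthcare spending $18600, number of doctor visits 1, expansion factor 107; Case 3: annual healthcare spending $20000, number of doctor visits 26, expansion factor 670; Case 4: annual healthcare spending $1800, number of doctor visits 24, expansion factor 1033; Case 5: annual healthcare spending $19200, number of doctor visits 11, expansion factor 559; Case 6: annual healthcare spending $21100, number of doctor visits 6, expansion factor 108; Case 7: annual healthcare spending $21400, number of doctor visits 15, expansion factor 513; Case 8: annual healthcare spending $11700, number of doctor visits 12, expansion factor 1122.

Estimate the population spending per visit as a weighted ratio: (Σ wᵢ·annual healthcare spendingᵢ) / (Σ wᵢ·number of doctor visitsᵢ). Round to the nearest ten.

670

Σ wᵢ·y = 7200×639 + 18600×107 + 20000×670 + 1800×1033 + 19200×559 + 21100×108 + 21400×513 + 11700×1122
  = 58967600
Σ wᵢ·x = 88167
Ratio = 58967600 / 88167 = 668.81713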